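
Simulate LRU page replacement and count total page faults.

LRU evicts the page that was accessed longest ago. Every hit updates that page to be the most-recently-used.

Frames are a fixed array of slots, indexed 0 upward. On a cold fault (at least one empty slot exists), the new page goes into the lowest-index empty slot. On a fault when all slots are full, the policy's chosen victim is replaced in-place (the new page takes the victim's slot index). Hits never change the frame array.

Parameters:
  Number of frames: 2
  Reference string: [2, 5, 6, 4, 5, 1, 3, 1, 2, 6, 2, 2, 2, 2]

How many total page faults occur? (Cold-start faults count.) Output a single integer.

Answer: 9

Derivation:
Step 0: ref 2 → FAULT, frames=[2,-]
Step 1: ref 5 → FAULT, frames=[2,5]
Step 2: ref 6 → FAULT (evict 2), frames=[6,5]
Step 3: ref 4 → FAULT (evict 5), frames=[6,4]
Step 4: ref 5 → FAULT (evict 6), frames=[5,4]
Step 5: ref 1 → FAULT (evict 4), frames=[5,1]
Step 6: ref 3 → FAULT (evict 5), frames=[3,1]
Step 7: ref 1 → HIT, frames=[3,1]
Step 8: ref 2 → FAULT (evict 3), frames=[2,1]
Step 9: ref 6 → FAULT (evict 1), frames=[2,6]
Step 10: ref 2 → HIT, frames=[2,6]
Step 11: ref 2 → HIT, frames=[2,6]
Step 12: ref 2 → HIT, frames=[2,6]
Step 13: ref 2 → HIT, frames=[2,6]
Total faults: 9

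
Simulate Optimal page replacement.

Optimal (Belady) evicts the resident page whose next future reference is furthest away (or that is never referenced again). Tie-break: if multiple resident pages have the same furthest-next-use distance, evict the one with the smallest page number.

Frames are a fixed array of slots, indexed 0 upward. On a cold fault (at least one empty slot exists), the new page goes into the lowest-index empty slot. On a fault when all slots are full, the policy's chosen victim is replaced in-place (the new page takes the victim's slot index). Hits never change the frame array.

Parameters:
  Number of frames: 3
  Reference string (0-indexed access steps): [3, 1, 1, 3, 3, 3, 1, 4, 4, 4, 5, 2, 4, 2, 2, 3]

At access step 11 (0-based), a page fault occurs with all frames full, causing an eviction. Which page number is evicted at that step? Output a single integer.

Step 0: ref 3 -> FAULT, frames=[3,-,-]
Step 1: ref 1 -> FAULT, frames=[3,1,-]
Step 2: ref 1 -> HIT, frames=[3,1,-]
Step 3: ref 3 -> HIT, frames=[3,1,-]
Step 4: ref 3 -> HIT, frames=[3,1,-]
Step 5: ref 3 -> HIT, frames=[3,1,-]
Step 6: ref 1 -> HIT, frames=[3,1,-]
Step 7: ref 4 -> FAULT, frames=[3,1,4]
Step 8: ref 4 -> HIT, frames=[3,1,4]
Step 9: ref 4 -> HIT, frames=[3,1,4]
Step 10: ref 5 -> FAULT, evict 1, frames=[3,5,4]
Step 11: ref 2 -> FAULT, evict 5, frames=[3,2,4]
At step 11: evicted page 5

Answer: 5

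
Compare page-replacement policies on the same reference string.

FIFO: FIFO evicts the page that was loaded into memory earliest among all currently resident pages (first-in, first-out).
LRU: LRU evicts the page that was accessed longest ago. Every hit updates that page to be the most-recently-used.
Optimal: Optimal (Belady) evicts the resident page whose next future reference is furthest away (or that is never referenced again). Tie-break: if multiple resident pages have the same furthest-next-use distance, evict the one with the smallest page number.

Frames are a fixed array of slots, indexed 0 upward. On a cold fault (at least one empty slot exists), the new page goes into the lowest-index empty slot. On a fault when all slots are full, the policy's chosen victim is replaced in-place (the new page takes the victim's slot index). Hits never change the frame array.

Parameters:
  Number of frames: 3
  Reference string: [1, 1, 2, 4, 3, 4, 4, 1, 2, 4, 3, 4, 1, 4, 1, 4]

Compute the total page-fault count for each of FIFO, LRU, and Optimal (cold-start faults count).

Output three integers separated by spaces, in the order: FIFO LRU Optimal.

Answer: 9 8 6

Derivation:
--- FIFO ---
  step 0: ref 1 -> FAULT, frames=[1,-,-] (faults so far: 1)
  step 1: ref 1 -> HIT, frames=[1,-,-] (faults so far: 1)
  step 2: ref 2 -> FAULT, frames=[1,2,-] (faults so far: 2)
  step 3: ref 4 -> FAULT, frames=[1,2,4] (faults so far: 3)
  step 4: ref 3 -> FAULT, evict 1, frames=[3,2,4] (faults so far: 4)
  step 5: ref 4 -> HIT, frames=[3,2,4] (faults so far: 4)
  step 6: ref 4 -> HIT, frames=[3,2,4] (faults so far: 4)
  step 7: ref 1 -> FAULT, evict 2, frames=[3,1,4] (faults so far: 5)
  step 8: ref 2 -> FAULT, evict 4, frames=[3,1,2] (faults so far: 6)
  step 9: ref 4 -> FAULT, evict 3, frames=[4,1,2] (faults so far: 7)
  step 10: ref 3 -> FAULT, evict 1, frames=[4,3,2] (faults so far: 8)
  step 11: ref 4 -> HIT, frames=[4,3,2] (faults so far: 8)
  step 12: ref 1 -> FAULT, evict 2, frames=[4,3,1] (faults so far: 9)
  step 13: ref 4 -> HIT, frames=[4,3,1] (faults so far: 9)
  step 14: ref 1 -> HIT, frames=[4,3,1] (faults so far: 9)
  step 15: ref 4 -> HIT, frames=[4,3,1] (faults so far: 9)
  FIFO total faults: 9
--- LRU ---
  step 0: ref 1 -> FAULT, frames=[1,-,-] (faults so far: 1)
  step 1: ref 1 -> HIT, frames=[1,-,-] (faults so far: 1)
  step 2: ref 2 -> FAULT, frames=[1,2,-] (faults so far: 2)
  step 3: ref 4 -> FAULT, frames=[1,2,4] (faults so far: 3)
  step 4: ref 3 -> FAULT, evict 1, frames=[3,2,4] (faults so far: 4)
  step 5: ref 4 -> HIT, frames=[3,2,4] (faults so far: 4)
  step 6: ref 4 -> HIT, frames=[3,2,4] (faults so far: 4)
  step 7: ref 1 -> FAULT, evict 2, frames=[3,1,4] (faults so far: 5)
  step 8: ref 2 -> FAULT, evict 3, frames=[2,1,4] (faults so far: 6)
  step 9: ref 4 -> HIT, frames=[2,1,4] (faults so far: 6)
  step 10: ref 3 -> FAULT, evict 1, frames=[2,3,4] (faults so far: 7)
  step 11: ref 4 -> HIT, frames=[2,3,4] (faults so far: 7)
  step 12: ref 1 -> FAULT, evict 2, frames=[1,3,4] (faults so far: 8)
  step 13: ref 4 -> HIT, frames=[1,3,4] (faults so far: 8)
  step 14: ref 1 -> HIT, frames=[1,3,4] (faults so far: 8)
  step 15: ref 4 -> HIT, frames=[1,3,4] (faults so far: 8)
  LRU total faults: 8
--- Optimal ---
  step 0: ref 1 -> FAULT, frames=[1,-,-] (faults so far: 1)
  step 1: ref 1 -> HIT, frames=[1,-,-] (faults so far: 1)
  step 2: ref 2 -> FAULT, frames=[1,2,-] (faults so far: 2)
  step 3: ref 4 -> FAULT, frames=[1,2,4] (faults so far: 3)
  step 4: ref 3 -> FAULT, evict 2, frames=[1,3,4] (faults so far: 4)
  step 5: ref 4 -> HIT, frames=[1,3,4] (faults so far: 4)
  step 6: ref 4 -> HIT, frames=[1,3,4] (faults so far: 4)
  step 7: ref 1 -> HIT, frames=[1,3,4] (faults so far: 4)
  step 8: ref 2 -> FAULT, evict 1, frames=[2,3,4] (faults so far: 5)
  step 9: ref 4 -> HIT, frames=[2,3,4] (faults so far: 5)
  step 10: ref 3 -> HIT, frames=[2,3,4] (faults so far: 5)
  step 11: ref 4 -> HIT, frames=[2,3,4] (faults so far: 5)
  step 12: ref 1 -> FAULT, evict 2, frames=[1,3,4] (faults so far: 6)
  step 13: ref 4 -> HIT, frames=[1,3,4] (faults so far: 6)
  step 14: ref 1 -> HIT, frames=[1,3,4] (faults so far: 6)
  step 15: ref 4 -> HIT, frames=[1,3,4] (faults so far: 6)
  Optimal total faults: 6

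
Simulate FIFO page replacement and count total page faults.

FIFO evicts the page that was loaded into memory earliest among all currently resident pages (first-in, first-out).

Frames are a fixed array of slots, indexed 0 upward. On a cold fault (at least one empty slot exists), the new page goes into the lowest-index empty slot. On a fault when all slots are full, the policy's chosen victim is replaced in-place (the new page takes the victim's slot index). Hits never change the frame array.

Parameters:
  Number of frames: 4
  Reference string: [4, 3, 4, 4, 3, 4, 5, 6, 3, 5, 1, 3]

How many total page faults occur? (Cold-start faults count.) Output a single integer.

Answer: 5

Derivation:
Step 0: ref 4 → FAULT, frames=[4,-,-,-]
Step 1: ref 3 → FAULT, frames=[4,3,-,-]
Step 2: ref 4 → HIT, frames=[4,3,-,-]
Step 3: ref 4 → HIT, frames=[4,3,-,-]
Step 4: ref 3 → HIT, frames=[4,3,-,-]
Step 5: ref 4 → HIT, frames=[4,3,-,-]
Step 6: ref 5 → FAULT, frames=[4,3,5,-]
Step 7: ref 6 → FAULT, frames=[4,3,5,6]
Step 8: ref 3 → HIT, frames=[4,3,5,6]
Step 9: ref 5 → HIT, frames=[4,3,5,6]
Step 10: ref 1 → FAULT (evict 4), frames=[1,3,5,6]
Step 11: ref 3 → HIT, frames=[1,3,5,6]
Total faults: 5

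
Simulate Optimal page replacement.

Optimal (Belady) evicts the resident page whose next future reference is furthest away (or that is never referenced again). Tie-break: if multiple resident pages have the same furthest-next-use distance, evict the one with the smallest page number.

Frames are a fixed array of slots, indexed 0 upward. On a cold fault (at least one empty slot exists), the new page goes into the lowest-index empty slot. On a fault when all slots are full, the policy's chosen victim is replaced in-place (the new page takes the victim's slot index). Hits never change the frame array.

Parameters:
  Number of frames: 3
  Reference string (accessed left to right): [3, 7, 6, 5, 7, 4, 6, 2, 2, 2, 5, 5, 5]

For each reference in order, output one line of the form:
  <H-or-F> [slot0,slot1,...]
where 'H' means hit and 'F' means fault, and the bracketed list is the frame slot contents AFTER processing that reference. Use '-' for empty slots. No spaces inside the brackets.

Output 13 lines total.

F [3,-,-]
F [3,7,-]
F [3,7,6]
F [5,7,6]
H [5,7,6]
F [5,4,6]
H [5,4,6]
F [5,2,6]
H [5,2,6]
H [5,2,6]
H [5,2,6]
H [5,2,6]
H [5,2,6]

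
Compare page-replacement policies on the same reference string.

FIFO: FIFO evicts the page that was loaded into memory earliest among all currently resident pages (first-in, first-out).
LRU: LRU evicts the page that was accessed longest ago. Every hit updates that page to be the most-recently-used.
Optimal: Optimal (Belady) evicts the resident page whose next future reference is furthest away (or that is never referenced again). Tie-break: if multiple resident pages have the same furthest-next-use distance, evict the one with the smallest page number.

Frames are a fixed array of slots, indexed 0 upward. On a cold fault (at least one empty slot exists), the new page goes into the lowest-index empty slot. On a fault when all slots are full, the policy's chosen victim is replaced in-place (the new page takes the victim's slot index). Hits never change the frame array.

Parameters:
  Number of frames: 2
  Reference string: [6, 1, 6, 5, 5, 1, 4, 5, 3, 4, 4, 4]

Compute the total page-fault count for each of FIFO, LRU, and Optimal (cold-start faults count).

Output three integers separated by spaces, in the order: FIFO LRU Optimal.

--- FIFO ---
  step 0: ref 6 -> FAULT, frames=[6,-] (faults so far: 1)
  step 1: ref 1 -> FAULT, frames=[6,1] (faults so far: 2)
  step 2: ref 6 -> HIT, frames=[6,1] (faults so far: 2)
  step 3: ref 5 -> FAULT, evict 6, frames=[5,1] (faults so far: 3)
  step 4: ref 5 -> HIT, frames=[5,1] (faults so far: 3)
  step 5: ref 1 -> HIT, frames=[5,1] (faults so far: 3)
  step 6: ref 4 -> FAULT, evict 1, frames=[5,4] (faults so far: 4)
  step 7: ref 5 -> HIT, frames=[5,4] (faults so far: 4)
  step 8: ref 3 -> FAULT, evict 5, frames=[3,4] (faults so far: 5)
  step 9: ref 4 -> HIT, frames=[3,4] (faults so far: 5)
  step 10: ref 4 -> HIT, frames=[3,4] (faults so far: 5)
  step 11: ref 4 -> HIT, frames=[3,4] (faults so far: 5)
  FIFO total faults: 5
--- LRU ---
  step 0: ref 6 -> FAULT, frames=[6,-] (faults so far: 1)
  step 1: ref 1 -> FAULT, frames=[6,1] (faults so far: 2)
  step 2: ref 6 -> HIT, frames=[6,1] (faults so far: 2)
  step 3: ref 5 -> FAULT, evict 1, frames=[6,5] (faults so far: 3)
  step 4: ref 5 -> HIT, frames=[6,5] (faults so far: 3)
  step 5: ref 1 -> FAULT, evict 6, frames=[1,5] (faults so far: 4)
  step 6: ref 4 -> FAULT, evict 5, frames=[1,4] (faults so far: 5)
  step 7: ref 5 -> FAULT, evict 1, frames=[5,4] (faults so far: 6)
  step 8: ref 3 -> FAULT, evict 4, frames=[5,3] (faults so far: 7)
  step 9: ref 4 -> FAULT, evict 5, frames=[4,3] (faults so far: 8)
  step 10: ref 4 -> HIT, frames=[4,3] (faults so far: 8)
  step 11: ref 4 -> HIT, frames=[4,3] (faults so far: 8)
  LRU total faults: 8
--- Optimal ---
  step 0: ref 6 -> FAULT, frames=[6,-] (faults so far: 1)
  step 1: ref 1 -> FAULT, frames=[6,1] (faults so far: 2)
  step 2: ref 6 -> HIT, frames=[6,1] (faults so far: 2)
  step 3: ref 5 -> FAULT, evict 6, frames=[5,1] (faults so far: 3)
  step 4: ref 5 -> HIT, frames=[5,1] (faults so far: 3)
  step 5: ref 1 -> HIT, frames=[5,1] (faults so far: 3)
  step 6: ref 4 -> FAULT, evict 1, frames=[5,4] (faults so far: 4)
  step 7: ref 5 -> HIT, frames=[5,4] (faults so far: 4)
  step 8: ref 3 -> FAULT, evict 5, frames=[3,4] (faults so far: 5)
  step 9: ref 4 -> HIT, frames=[3,4] (faults so far: 5)
  step 10: ref 4 -> HIT, frames=[3,4] (faults so far: 5)
  step 11: ref 4 -> HIT, frames=[3,4] (faults so far: 5)
  Optimal total faults: 5

Answer: 5 8 5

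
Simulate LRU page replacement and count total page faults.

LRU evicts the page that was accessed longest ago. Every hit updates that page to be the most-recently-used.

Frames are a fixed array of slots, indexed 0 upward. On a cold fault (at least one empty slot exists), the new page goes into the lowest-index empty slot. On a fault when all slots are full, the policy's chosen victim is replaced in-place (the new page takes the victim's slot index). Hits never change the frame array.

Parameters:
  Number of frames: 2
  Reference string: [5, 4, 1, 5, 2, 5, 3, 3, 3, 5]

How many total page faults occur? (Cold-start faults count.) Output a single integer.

Step 0: ref 5 → FAULT, frames=[5,-]
Step 1: ref 4 → FAULT, frames=[5,4]
Step 2: ref 1 → FAULT (evict 5), frames=[1,4]
Step 3: ref 5 → FAULT (evict 4), frames=[1,5]
Step 4: ref 2 → FAULT (evict 1), frames=[2,5]
Step 5: ref 5 → HIT, frames=[2,5]
Step 6: ref 3 → FAULT (evict 2), frames=[3,5]
Step 7: ref 3 → HIT, frames=[3,5]
Step 8: ref 3 → HIT, frames=[3,5]
Step 9: ref 5 → HIT, frames=[3,5]
Total faults: 6

Answer: 6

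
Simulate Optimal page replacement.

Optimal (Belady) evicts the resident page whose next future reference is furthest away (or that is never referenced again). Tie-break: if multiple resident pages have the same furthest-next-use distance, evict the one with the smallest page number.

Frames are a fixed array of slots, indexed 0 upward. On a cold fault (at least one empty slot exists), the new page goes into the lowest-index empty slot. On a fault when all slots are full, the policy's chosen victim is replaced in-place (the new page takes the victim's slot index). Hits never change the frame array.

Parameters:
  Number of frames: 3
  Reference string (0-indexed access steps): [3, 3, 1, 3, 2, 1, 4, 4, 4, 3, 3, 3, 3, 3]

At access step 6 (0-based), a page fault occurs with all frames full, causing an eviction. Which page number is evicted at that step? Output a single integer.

Step 0: ref 3 -> FAULT, frames=[3,-,-]
Step 1: ref 3 -> HIT, frames=[3,-,-]
Step 2: ref 1 -> FAULT, frames=[3,1,-]
Step 3: ref 3 -> HIT, frames=[3,1,-]
Step 4: ref 2 -> FAULT, frames=[3,1,2]
Step 5: ref 1 -> HIT, frames=[3,1,2]
Step 6: ref 4 -> FAULT, evict 1, frames=[3,4,2]
At step 6: evicted page 1

Answer: 1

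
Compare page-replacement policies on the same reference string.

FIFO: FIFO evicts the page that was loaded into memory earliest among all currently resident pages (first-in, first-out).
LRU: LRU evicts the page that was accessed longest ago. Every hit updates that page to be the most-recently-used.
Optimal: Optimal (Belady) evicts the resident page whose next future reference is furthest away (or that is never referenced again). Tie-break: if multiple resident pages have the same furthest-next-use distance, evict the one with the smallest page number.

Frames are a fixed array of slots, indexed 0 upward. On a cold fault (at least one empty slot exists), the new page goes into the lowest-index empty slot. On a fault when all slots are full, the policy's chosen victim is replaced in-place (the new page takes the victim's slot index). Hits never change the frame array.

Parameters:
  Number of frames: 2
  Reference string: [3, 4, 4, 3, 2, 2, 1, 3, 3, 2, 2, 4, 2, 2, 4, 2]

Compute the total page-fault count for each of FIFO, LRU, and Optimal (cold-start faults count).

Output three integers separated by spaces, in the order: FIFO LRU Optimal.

Answer: 7 7 6

Derivation:
--- FIFO ---
  step 0: ref 3 -> FAULT, frames=[3,-] (faults so far: 1)
  step 1: ref 4 -> FAULT, frames=[3,4] (faults so far: 2)
  step 2: ref 4 -> HIT, frames=[3,4] (faults so far: 2)
  step 3: ref 3 -> HIT, frames=[3,4] (faults so far: 2)
  step 4: ref 2 -> FAULT, evict 3, frames=[2,4] (faults so far: 3)
  step 5: ref 2 -> HIT, frames=[2,4] (faults so far: 3)
  step 6: ref 1 -> FAULT, evict 4, frames=[2,1] (faults so far: 4)
  step 7: ref 3 -> FAULT, evict 2, frames=[3,1] (faults so far: 5)
  step 8: ref 3 -> HIT, frames=[3,1] (faults so far: 5)
  step 9: ref 2 -> FAULT, evict 1, frames=[3,2] (faults so far: 6)
  step 10: ref 2 -> HIT, frames=[3,2] (faults so far: 6)
  step 11: ref 4 -> FAULT, evict 3, frames=[4,2] (faults so far: 7)
  step 12: ref 2 -> HIT, frames=[4,2] (faults so far: 7)
  step 13: ref 2 -> HIT, frames=[4,2] (faults so far: 7)
  step 14: ref 4 -> HIT, frames=[4,2] (faults so far: 7)
  step 15: ref 2 -> HIT, frames=[4,2] (faults so far: 7)
  FIFO total faults: 7
--- LRU ---
  step 0: ref 3 -> FAULT, frames=[3,-] (faults so far: 1)
  step 1: ref 4 -> FAULT, frames=[3,4] (faults so far: 2)
  step 2: ref 4 -> HIT, frames=[3,4] (faults so far: 2)
  step 3: ref 3 -> HIT, frames=[3,4] (faults so far: 2)
  step 4: ref 2 -> FAULT, evict 4, frames=[3,2] (faults so far: 3)
  step 5: ref 2 -> HIT, frames=[3,2] (faults so far: 3)
  step 6: ref 1 -> FAULT, evict 3, frames=[1,2] (faults so far: 4)
  step 7: ref 3 -> FAULT, evict 2, frames=[1,3] (faults so far: 5)
  step 8: ref 3 -> HIT, frames=[1,3] (faults so far: 5)
  step 9: ref 2 -> FAULT, evict 1, frames=[2,3] (faults so far: 6)
  step 10: ref 2 -> HIT, frames=[2,3] (faults so far: 6)
  step 11: ref 4 -> FAULT, evict 3, frames=[2,4] (faults so far: 7)
  step 12: ref 2 -> HIT, frames=[2,4] (faults so far: 7)
  step 13: ref 2 -> HIT, frames=[2,4] (faults so far: 7)
  step 14: ref 4 -> HIT, frames=[2,4] (faults so far: 7)
  step 15: ref 2 -> HIT, frames=[2,4] (faults so far: 7)
  LRU total faults: 7
--- Optimal ---
  step 0: ref 3 -> FAULT, frames=[3,-] (faults so far: 1)
  step 1: ref 4 -> FAULT, frames=[3,4] (faults so far: 2)
  step 2: ref 4 -> HIT, frames=[3,4] (faults so far: 2)
  step 3: ref 3 -> HIT, frames=[3,4] (faults so far: 2)
  step 4: ref 2 -> FAULT, evict 4, frames=[3,2] (faults so far: 3)
  step 5: ref 2 -> HIT, frames=[3,2] (faults so far: 3)
  step 6: ref 1 -> FAULT, evict 2, frames=[3,1] (faults so far: 4)
  step 7: ref 3 -> HIT, frames=[3,1] (faults so far: 4)
  step 8: ref 3 -> HIT, frames=[3,1] (faults so far: 4)
  step 9: ref 2 -> FAULT, evict 1, frames=[3,2] (faults so far: 5)
  step 10: ref 2 -> HIT, frames=[3,2] (faults so far: 5)
  step 11: ref 4 -> FAULT, evict 3, frames=[4,2] (faults so far: 6)
  step 12: ref 2 -> HIT, frames=[4,2] (faults so far: 6)
  step 13: ref 2 -> HIT, frames=[4,2] (faults so far: 6)
  step 14: ref 4 -> HIT, frames=[4,2] (faults so far: 6)
  step 15: ref 2 -> HIT, frames=[4,2] (faults so far: 6)
  Optimal total faults: 6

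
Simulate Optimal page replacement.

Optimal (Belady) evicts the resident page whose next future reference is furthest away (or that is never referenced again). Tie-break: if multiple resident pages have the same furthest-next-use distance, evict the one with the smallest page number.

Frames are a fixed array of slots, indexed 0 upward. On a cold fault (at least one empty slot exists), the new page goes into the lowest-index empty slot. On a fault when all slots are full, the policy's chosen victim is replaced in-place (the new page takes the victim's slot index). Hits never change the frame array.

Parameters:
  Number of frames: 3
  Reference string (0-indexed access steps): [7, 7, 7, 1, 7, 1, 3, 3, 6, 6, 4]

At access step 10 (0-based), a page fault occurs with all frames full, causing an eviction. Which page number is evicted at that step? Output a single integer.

Answer: 3

Derivation:
Step 0: ref 7 -> FAULT, frames=[7,-,-]
Step 1: ref 7 -> HIT, frames=[7,-,-]
Step 2: ref 7 -> HIT, frames=[7,-,-]
Step 3: ref 1 -> FAULT, frames=[7,1,-]
Step 4: ref 7 -> HIT, frames=[7,1,-]
Step 5: ref 1 -> HIT, frames=[7,1,-]
Step 6: ref 3 -> FAULT, frames=[7,1,3]
Step 7: ref 3 -> HIT, frames=[7,1,3]
Step 8: ref 6 -> FAULT, evict 1, frames=[7,6,3]
Step 9: ref 6 -> HIT, frames=[7,6,3]
Step 10: ref 4 -> FAULT, evict 3, frames=[7,6,4]
At step 10: evicted page 3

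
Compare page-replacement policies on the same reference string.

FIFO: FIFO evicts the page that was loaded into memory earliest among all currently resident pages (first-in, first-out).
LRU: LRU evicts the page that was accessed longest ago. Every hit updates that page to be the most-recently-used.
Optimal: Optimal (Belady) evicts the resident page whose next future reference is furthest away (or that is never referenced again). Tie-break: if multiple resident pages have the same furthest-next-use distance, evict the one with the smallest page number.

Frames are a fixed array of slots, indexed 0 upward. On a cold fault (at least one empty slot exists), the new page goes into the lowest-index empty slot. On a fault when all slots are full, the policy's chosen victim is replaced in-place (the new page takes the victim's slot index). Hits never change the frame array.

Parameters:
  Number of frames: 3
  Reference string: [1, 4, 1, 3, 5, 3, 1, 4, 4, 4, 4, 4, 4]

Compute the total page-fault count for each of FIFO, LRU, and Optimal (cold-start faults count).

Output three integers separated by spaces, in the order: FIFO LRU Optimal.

Answer: 6 5 5

Derivation:
--- FIFO ---
  step 0: ref 1 -> FAULT, frames=[1,-,-] (faults so far: 1)
  step 1: ref 4 -> FAULT, frames=[1,4,-] (faults so far: 2)
  step 2: ref 1 -> HIT, frames=[1,4,-] (faults so far: 2)
  step 3: ref 3 -> FAULT, frames=[1,4,3] (faults so far: 3)
  step 4: ref 5 -> FAULT, evict 1, frames=[5,4,3] (faults so far: 4)
  step 5: ref 3 -> HIT, frames=[5,4,3] (faults so far: 4)
  step 6: ref 1 -> FAULT, evict 4, frames=[5,1,3] (faults so far: 5)
  step 7: ref 4 -> FAULT, evict 3, frames=[5,1,4] (faults so far: 6)
  step 8: ref 4 -> HIT, frames=[5,1,4] (faults so far: 6)
  step 9: ref 4 -> HIT, frames=[5,1,4] (faults so far: 6)
  step 10: ref 4 -> HIT, frames=[5,1,4] (faults so far: 6)
  step 11: ref 4 -> HIT, frames=[5,1,4] (faults so far: 6)
  step 12: ref 4 -> HIT, frames=[5,1,4] (faults so far: 6)
  FIFO total faults: 6
--- LRU ---
  step 0: ref 1 -> FAULT, frames=[1,-,-] (faults so far: 1)
  step 1: ref 4 -> FAULT, frames=[1,4,-] (faults so far: 2)
  step 2: ref 1 -> HIT, frames=[1,4,-] (faults so far: 2)
  step 3: ref 3 -> FAULT, frames=[1,4,3] (faults so far: 3)
  step 4: ref 5 -> FAULT, evict 4, frames=[1,5,3] (faults so far: 4)
  step 5: ref 3 -> HIT, frames=[1,5,3] (faults so far: 4)
  step 6: ref 1 -> HIT, frames=[1,5,3] (faults so far: 4)
  step 7: ref 4 -> FAULT, evict 5, frames=[1,4,3] (faults so far: 5)
  step 8: ref 4 -> HIT, frames=[1,4,3] (faults so far: 5)
  step 9: ref 4 -> HIT, frames=[1,4,3] (faults so far: 5)
  step 10: ref 4 -> HIT, frames=[1,4,3] (faults so far: 5)
  step 11: ref 4 -> HIT, frames=[1,4,3] (faults so far: 5)
  step 12: ref 4 -> HIT, frames=[1,4,3] (faults so far: 5)
  LRU total faults: 5
--- Optimal ---
  step 0: ref 1 -> FAULT, frames=[1,-,-] (faults so far: 1)
  step 1: ref 4 -> FAULT, frames=[1,4,-] (faults so far: 2)
  step 2: ref 1 -> HIT, frames=[1,4,-] (faults so far: 2)
  step 3: ref 3 -> FAULT, frames=[1,4,3] (faults so far: 3)
  step 4: ref 5 -> FAULT, evict 4, frames=[1,5,3] (faults so far: 4)
  step 5: ref 3 -> HIT, frames=[1,5,3] (faults so far: 4)
  step 6: ref 1 -> HIT, frames=[1,5,3] (faults so far: 4)
  step 7: ref 4 -> FAULT, evict 1, frames=[4,5,3] (faults so far: 5)
  step 8: ref 4 -> HIT, frames=[4,5,3] (faults so far: 5)
  step 9: ref 4 -> HIT, frames=[4,5,3] (faults so far: 5)
  step 10: ref 4 -> HIT, frames=[4,5,3] (faults so far: 5)
  step 11: ref 4 -> HIT, frames=[4,5,3] (faults so far: 5)
  step 12: ref 4 -> HIT, frames=[4,5,3] (faults so far: 5)
  Optimal total faults: 5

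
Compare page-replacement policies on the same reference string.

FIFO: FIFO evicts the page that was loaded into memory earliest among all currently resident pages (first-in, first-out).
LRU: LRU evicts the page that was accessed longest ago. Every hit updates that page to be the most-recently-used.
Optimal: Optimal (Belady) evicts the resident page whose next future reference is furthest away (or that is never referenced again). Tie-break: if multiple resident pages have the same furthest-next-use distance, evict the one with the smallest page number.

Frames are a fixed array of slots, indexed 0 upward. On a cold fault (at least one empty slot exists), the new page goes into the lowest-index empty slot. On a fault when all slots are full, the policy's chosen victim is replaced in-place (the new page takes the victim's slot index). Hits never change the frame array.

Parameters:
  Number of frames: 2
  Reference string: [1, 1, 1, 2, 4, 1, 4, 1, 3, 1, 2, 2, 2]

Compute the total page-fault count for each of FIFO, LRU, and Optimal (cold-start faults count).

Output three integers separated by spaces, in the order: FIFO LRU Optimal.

--- FIFO ---
  step 0: ref 1 -> FAULT, frames=[1,-] (faults so far: 1)
  step 1: ref 1 -> HIT, frames=[1,-] (faults so far: 1)
  step 2: ref 1 -> HIT, frames=[1,-] (faults so far: 1)
  step 3: ref 2 -> FAULT, frames=[1,2] (faults so far: 2)
  step 4: ref 4 -> FAULT, evict 1, frames=[4,2] (faults so far: 3)
  step 5: ref 1 -> FAULT, evict 2, frames=[4,1] (faults so far: 4)
  step 6: ref 4 -> HIT, frames=[4,1] (faults so far: 4)
  step 7: ref 1 -> HIT, frames=[4,1] (faults so far: 4)
  step 8: ref 3 -> FAULT, evict 4, frames=[3,1] (faults so far: 5)
  step 9: ref 1 -> HIT, frames=[3,1] (faults so far: 5)
  step 10: ref 2 -> FAULT, evict 1, frames=[3,2] (faults so far: 6)
  step 11: ref 2 -> HIT, frames=[3,2] (faults so far: 6)
  step 12: ref 2 -> HIT, frames=[3,2] (faults so far: 6)
  FIFO total faults: 6
--- LRU ---
  step 0: ref 1 -> FAULT, frames=[1,-] (faults so far: 1)
  step 1: ref 1 -> HIT, frames=[1,-] (faults so far: 1)
  step 2: ref 1 -> HIT, frames=[1,-] (faults so far: 1)
  step 3: ref 2 -> FAULT, frames=[1,2] (faults so far: 2)
  step 4: ref 4 -> FAULT, evict 1, frames=[4,2] (faults so far: 3)
  step 5: ref 1 -> FAULT, evict 2, frames=[4,1] (faults so far: 4)
  step 6: ref 4 -> HIT, frames=[4,1] (faults so far: 4)
  step 7: ref 1 -> HIT, frames=[4,1] (faults so far: 4)
  step 8: ref 3 -> FAULT, evict 4, frames=[3,1] (faults so far: 5)
  step 9: ref 1 -> HIT, frames=[3,1] (faults so far: 5)
  step 10: ref 2 -> FAULT, evict 3, frames=[2,1] (faults so far: 6)
  step 11: ref 2 -> HIT, frames=[2,1] (faults so far: 6)
  step 12: ref 2 -> HIT, frames=[2,1] (faults so far: 6)
  LRU total faults: 6
--- Optimal ---
  step 0: ref 1 -> FAULT, frames=[1,-] (faults so far: 1)
  step 1: ref 1 -> HIT, frames=[1,-] (faults so far: 1)
  step 2: ref 1 -> HIT, frames=[1,-] (faults so far: 1)
  step 3: ref 2 -> FAULT, frames=[1,2] (faults so far: 2)
  step 4: ref 4 -> FAULT, evict 2, frames=[1,4] (faults so far: 3)
  step 5: ref 1 -> HIT, frames=[1,4] (faults so far: 3)
  step 6: ref 4 -> HIT, frames=[1,4] (faults so far: 3)
  step 7: ref 1 -> HIT, frames=[1,4] (faults so far: 3)
  step 8: ref 3 -> FAULT, evict 4, frames=[1,3] (faults so far: 4)
  step 9: ref 1 -> HIT, frames=[1,3] (faults so far: 4)
  step 10: ref 2 -> FAULT, evict 1, frames=[2,3] (faults so far: 5)
  step 11: ref 2 -> HIT, frames=[2,3] (faults so far: 5)
  step 12: ref 2 -> HIT, frames=[2,3] (faults so far: 5)
  Optimal total faults: 5

Answer: 6 6 5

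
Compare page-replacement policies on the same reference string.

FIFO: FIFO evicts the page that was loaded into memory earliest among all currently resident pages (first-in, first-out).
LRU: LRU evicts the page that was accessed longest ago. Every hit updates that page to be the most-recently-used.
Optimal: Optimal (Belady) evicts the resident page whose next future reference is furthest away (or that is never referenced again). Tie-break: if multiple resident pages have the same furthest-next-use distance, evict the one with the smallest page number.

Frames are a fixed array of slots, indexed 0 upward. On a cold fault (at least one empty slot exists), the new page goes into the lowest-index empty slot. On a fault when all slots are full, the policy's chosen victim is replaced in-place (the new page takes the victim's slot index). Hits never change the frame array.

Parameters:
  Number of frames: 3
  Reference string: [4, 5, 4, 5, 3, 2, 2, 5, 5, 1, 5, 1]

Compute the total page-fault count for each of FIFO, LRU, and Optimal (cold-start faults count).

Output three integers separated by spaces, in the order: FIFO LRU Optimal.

Answer: 6 5 5

Derivation:
--- FIFO ---
  step 0: ref 4 -> FAULT, frames=[4,-,-] (faults so far: 1)
  step 1: ref 5 -> FAULT, frames=[4,5,-] (faults so far: 2)
  step 2: ref 4 -> HIT, frames=[4,5,-] (faults so far: 2)
  step 3: ref 5 -> HIT, frames=[4,5,-] (faults so far: 2)
  step 4: ref 3 -> FAULT, frames=[4,5,3] (faults so far: 3)
  step 5: ref 2 -> FAULT, evict 4, frames=[2,5,3] (faults so far: 4)
  step 6: ref 2 -> HIT, frames=[2,5,3] (faults so far: 4)
  step 7: ref 5 -> HIT, frames=[2,5,3] (faults so far: 4)
  step 8: ref 5 -> HIT, frames=[2,5,3] (faults so far: 4)
  step 9: ref 1 -> FAULT, evict 5, frames=[2,1,3] (faults so far: 5)
  step 10: ref 5 -> FAULT, evict 3, frames=[2,1,5] (faults so far: 6)
  step 11: ref 1 -> HIT, frames=[2,1,5] (faults so far: 6)
  FIFO total faults: 6
--- LRU ---
  step 0: ref 4 -> FAULT, frames=[4,-,-] (faults so far: 1)
  step 1: ref 5 -> FAULT, frames=[4,5,-] (faults so far: 2)
  step 2: ref 4 -> HIT, frames=[4,5,-] (faults so far: 2)
  step 3: ref 5 -> HIT, frames=[4,5,-] (faults so far: 2)
  step 4: ref 3 -> FAULT, frames=[4,5,3] (faults so far: 3)
  step 5: ref 2 -> FAULT, evict 4, frames=[2,5,3] (faults so far: 4)
  step 6: ref 2 -> HIT, frames=[2,5,3] (faults so far: 4)
  step 7: ref 5 -> HIT, frames=[2,5,3] (faults so far: 4)
  step 8: ref 5 -> HIT, frames=[2,5,3] (faults so far: 4)
  step 9: ref 1 -> FAULT, evict 3, frames=[2,5,1] (faults so far: 5)
  step 10: ref 5 -> HIT, frames=[2,5,1] (faults so far: 5)
  step 11: ref 1 -> HIT, frames=[2,5,1] (faults so far: 5)
  LRU total faults: 5
--- Optimal ---
  step 0: ref 4 -> FAULT, frames=[4,-,-] (faults so far: 1)
  step 1: ref 5 -> FAULT, frames=[4,5,-] (faults so far: 2)
  step 2: ref 4 -> HIT, frames=[4,5,-] (faults so far: 2)
  step 3: ref 5 -> HIT, frames=[4,5,-] (faults so far: 2)
  step 4: ref 3 -> FAULT, frames=[4,5,3] (faults so far: 3)
  step 5: ref 2 -> FAULT, evict 3, frames=[4,5,2] (faults so far: 4)
  step 6: ref 2 -> HIT, frames=[4,5,2] (faults so far: 4)
  step 7: ref 5 -> HIT, frames=[4,5,2] (faults so far: 4)
  step 8: ref 5 -> HIT, frames=[4,5,2] (faults so far: 4)
  step 9: ref 1 -> FAULT, evict 2, frames=[4,5,1] (faults so far: 5)
  step 10: ref 5 -> HIT, frames=[4,5,1] (faults so far: 5)
  step 11: ref 1 -> HIT, frames=[4,5,1] (faults so far: 5)
  Optimal total faults: 5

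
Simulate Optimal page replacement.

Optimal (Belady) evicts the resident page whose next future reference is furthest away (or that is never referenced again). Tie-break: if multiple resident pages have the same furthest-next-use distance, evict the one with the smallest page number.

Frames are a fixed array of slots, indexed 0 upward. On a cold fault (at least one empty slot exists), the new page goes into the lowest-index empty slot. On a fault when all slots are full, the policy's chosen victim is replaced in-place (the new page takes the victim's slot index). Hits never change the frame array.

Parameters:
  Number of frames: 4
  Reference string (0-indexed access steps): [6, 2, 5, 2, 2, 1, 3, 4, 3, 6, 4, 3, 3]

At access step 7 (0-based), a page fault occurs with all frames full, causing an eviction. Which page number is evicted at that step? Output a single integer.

Answer: 2

Derivation:
Step 0: ref 6 -> FAULT, frames=[6,-,-,-]
Step 1: ref 2 -> FAULT, frames=[6,2,-,-]
Step 2: ref 5 -> FAULT, frames=[6,2,5,-]
Step 3: ref 2 -> HIT, frames=[6,2,5,-]
Step 4: ref 2 -> HIT, frames=[6,2,5,-]
Step 5: ref 1 -> FAULT, frames=[6,2,5,1]
Step 6: ref 3 -> FAULT, evict 1, frames=[6,2,5,3]
Step 7: ref 4 -> FAULT, evict 2, frames=[6,4,5,3]
At step 7: evicted page 2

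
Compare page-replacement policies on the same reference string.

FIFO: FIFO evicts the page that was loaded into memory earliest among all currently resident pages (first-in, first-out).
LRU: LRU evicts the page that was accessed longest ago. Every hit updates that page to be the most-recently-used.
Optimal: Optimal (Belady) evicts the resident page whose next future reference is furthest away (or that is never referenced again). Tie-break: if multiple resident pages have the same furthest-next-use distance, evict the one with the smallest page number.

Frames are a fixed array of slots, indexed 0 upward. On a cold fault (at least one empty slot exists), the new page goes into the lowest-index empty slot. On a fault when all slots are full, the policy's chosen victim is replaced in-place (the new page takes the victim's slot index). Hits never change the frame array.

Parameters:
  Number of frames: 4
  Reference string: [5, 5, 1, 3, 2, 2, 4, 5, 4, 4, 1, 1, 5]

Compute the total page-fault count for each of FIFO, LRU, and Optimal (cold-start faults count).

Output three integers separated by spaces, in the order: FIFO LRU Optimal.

Answer: 7 7 5

Derivation:
--- FIFO ---
  step 0: ref 5 -> FAULT, frames=[5,-,-,-] (faults so far: 1)
  step 1: ref 5 -> HIT, frames=[5,-,-,-] (faults so far: 1)
  step 2: ref 1 -> FAULT, frames=[5,1,-,-] (faults so far: 2)
  step 3: ref 3 -> FAULT, frames=[5,1,3,-] (faults so far: 3)
  step 4: ref 2 -> FAULT, frames=[5,1,3,2] (faults so far: 4)
  step 5: ref 2 -> HIT, frames=[5,1,3,2] (faults so far: 4)
  step 6: ref 4 -> FAULT, evict 5, frames=[4,1,3,2] (faults so far: 5)
  step 7: ref 5 -> FAULT, evict 1, frames=[4,5,3,2] (faults so far: 6)
  step 8: ref 4 -> HIT, frames=[4,5,3,2] (faults so far: 6)
  step 9: ref 4 -> HIT, frames=[4,5,3,2] (faults so far: 6)
  step 10: ref 1 -> FAULT, evict 3, frames=[4,5,1,2] (faults so far: 7)
  step 11: ref 1 -> HIT, frames=[4,5,1,2] (faults so far: 7)
  step 12: ref 5 -> HIT, frames=[4,5,1,2] (faults so far: 7)
  FIFO total faults: 7
--- LRU ---
  step 0: ref 5 -> FAULT, frames=[5,-,-,-] (faults so far: 1)
  step 1: ref 5 -> HIT, frames=[5,-,-,-] (faults so far: 1)
  step 2: ref 1 -> FAULT, frames=[5,1,-,-] (faults so far: 2)
  step 3: ref 3 -> FAULT, frames=[5,1,3,-] (faults so far: 3)
  step 4: ref 2 -> FAULT, frames=[5,1,3,2] (faults so far: 4)
  step 5: ref 2 -> HIT, frames=[5,1,3,2] (faults so far: 4)
  step 6: ref 4 -> FAULT, evict 5, frames=[4,1,3,2] (faults so far: 5)
  step 7: ref 5 -> FAULT, evict 1, frames=[4,5,3,2] (faults so far: 6)
  step 8: ref 4 -> HIT, frames=[4,5,3,2] (faults so far: 6)
  step 9: ref 4 -> HIT, frames=[4,5,3,2] (faults so far: 6)
  step 10: ref 1 -> FAULT, evict 3, frames=[4,5,1,2] (faults so far: 7)
  step 11: ref 1 -> HIT, frames=[4,5,1,2] (faults so far: 7)
  step 12: ref 5 -> HIT, frames=[4,5,1,2] (faults so far: 7)
  LRU total faults: 7
--- Optimal ---
  step 0: ref 5 -> FAULT, frames=[5,-,-,-] (faults so far: 1)
  step 1: ref 5 -> HIT, frames=[5,-,-,-] (faults so far: 1)
  step 2: ref 1 -> FAULT, frames=[5,1,-,-] (faults so far: 2)
  step 3: ref 3 -> FAULT, frames=[5,1,3,-] (faults so far: 3)
  step 4: ref 2 -> FAULT, frames=[5,1,3,2] (faults so far: 4)
  step 5: ref 2 -> HIT, frames=[5,1,3,2] (faults so far: 4)
  step 6: ref 4 -> FAULT, evict 2, frames=[5,1,3,4] (faults so far: 5)
  step 7: ref 5 -> HIT, frames=[5,1,3,4] (faults so far: 5)
  step 8: ref 4 -> HIT, frames=[5,1,3,4] (faults so far: 5)
  step 9: ref 4 -> HIT, frames=[5,1,3,4] (faults so far: 5)
  step 10: ref 1 -> HIT, frames=[5,1,3,4] (faults so far: 5)
  step 11: ref 1 -> HIT, frames=[5,1,3,4] (faults so far: 5)
  step 12: ref 5 -> HIT, frames=[5,1,3,4] (faults so far: 5)
  Optimal total faults: 5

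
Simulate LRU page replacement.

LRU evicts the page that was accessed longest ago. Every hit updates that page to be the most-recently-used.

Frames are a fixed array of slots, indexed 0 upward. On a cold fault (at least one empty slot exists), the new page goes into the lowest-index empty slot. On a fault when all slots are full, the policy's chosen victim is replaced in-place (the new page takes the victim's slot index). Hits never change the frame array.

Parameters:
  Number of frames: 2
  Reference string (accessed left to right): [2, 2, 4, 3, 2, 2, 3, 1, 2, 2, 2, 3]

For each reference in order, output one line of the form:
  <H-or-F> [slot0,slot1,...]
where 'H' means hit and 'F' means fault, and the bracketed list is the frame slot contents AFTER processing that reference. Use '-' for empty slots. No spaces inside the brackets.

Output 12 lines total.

F [2,-]
H [2,-]
F [2,4]
F [3,4]
F [3,2]
H [3,2]
H [3,2]
F [3,1]
F [2,1]
H [2,1]
H [2,1]
F [2,3]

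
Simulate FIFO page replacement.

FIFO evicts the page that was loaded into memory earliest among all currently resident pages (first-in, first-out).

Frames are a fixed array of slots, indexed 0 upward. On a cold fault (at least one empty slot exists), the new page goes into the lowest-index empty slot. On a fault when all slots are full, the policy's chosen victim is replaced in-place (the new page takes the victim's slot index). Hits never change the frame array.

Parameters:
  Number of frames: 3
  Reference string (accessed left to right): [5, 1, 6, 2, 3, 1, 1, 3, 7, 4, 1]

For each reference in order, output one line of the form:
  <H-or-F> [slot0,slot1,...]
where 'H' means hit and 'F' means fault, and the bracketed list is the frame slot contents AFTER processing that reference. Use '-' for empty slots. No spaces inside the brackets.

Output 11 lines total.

F [5,-,-]
F [5,1,-]
F [5,1,6]
F [2,1,6]
F [2,3,6]
F [2,3,1]
H [2,3,1]
H [2,3,1]
F [7,3,1]
F [7,4,1]
H [7,4,1]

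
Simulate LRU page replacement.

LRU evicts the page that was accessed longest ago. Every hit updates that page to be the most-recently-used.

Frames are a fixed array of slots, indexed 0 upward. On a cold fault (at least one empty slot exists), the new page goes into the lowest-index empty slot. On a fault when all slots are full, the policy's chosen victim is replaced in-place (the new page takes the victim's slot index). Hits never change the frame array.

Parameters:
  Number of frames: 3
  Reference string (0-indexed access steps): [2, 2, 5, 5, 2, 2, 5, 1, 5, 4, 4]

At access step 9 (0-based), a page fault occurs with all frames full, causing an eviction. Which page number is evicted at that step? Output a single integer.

Step 0: ref 2 -> FAULT, frames=[2,-,-]
Step 1: ref 2 -> HIT, frames=[2,-,-]
Step 2: ref 5 -> FAULT, frames=[2,5,-]
Step 3: ref 5 -> HIT, frames=[2,5,-]
Step 4: ref 2 -> HIT, frames=[2,5,-]
Step 5: ref 2 -> HIT, frames=[2,5,-]
Step 6: ref 5 -> HIT, frames=[2,5,-]
Step 7: ref 1 -> FAULT, frames=[2,5,1]
Step 8: ref 5 -> HIT, frames=[2,5,1]
Step 9: ref 4 -> FAULT, evict 2, frames=[4,5,1]
At step 9: evicted page 2

Answer: 2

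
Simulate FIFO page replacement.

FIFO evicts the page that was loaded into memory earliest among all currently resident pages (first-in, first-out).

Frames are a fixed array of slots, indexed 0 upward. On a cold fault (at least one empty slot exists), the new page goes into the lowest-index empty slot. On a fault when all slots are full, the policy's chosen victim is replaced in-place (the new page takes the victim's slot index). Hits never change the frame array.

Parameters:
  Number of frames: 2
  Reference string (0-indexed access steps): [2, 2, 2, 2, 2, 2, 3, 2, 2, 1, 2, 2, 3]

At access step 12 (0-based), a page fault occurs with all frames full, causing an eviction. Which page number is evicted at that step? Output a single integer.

Answer: 1

Derivation:
Step 0: ref 2 -> FAULT, frames=[2,-]
Step 1: ref 2 -> HIT, frames=[2,-]
Step 2: ref 2 -> HIT, frames=[2,-]
Step 3: ref 2 -> HIT, frames=[2,-]
Step 4: ref 2 -> HIT, frames=[2,-]
Step 5: ref 2 -> HIT, frames=[2,-]
Step 6: ref 3 -> FAULT, frames=[2,3]
Step 7: ref 2 -> HIT, frames=[2,3]
Step 8: ref 2 -> HIT, frames=[2,3]
Step 9: ref 1 -> FAULT, evict 2, frames=[1,3]
Step 10: ref 2 -> FAULT, evict 3, frames=[1,2]
Step 11: ref 2 -> HIT, frames=[1,2]
Step 12: ref 3 -> FAULT, evict 1, frames=[3,2]
At step 12: evicted page 1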